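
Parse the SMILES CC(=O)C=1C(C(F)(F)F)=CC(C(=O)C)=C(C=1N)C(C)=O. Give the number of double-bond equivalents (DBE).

7

Degree of unsaturation = (number of rings) + (number of π bonds).
Ring closures in the SMILES: 1.
π bonds: 6 double bonds (each 1 DoU) → 6 DoU from unsaturation.
Total DoU = 1 + 6 = 7.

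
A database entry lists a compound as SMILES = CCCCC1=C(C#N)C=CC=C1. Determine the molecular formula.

Walk through each heavy atom and fill implicit hydrogens from standard valence (C 4, N 3, O 2, S 2, halogen 1):
  atom 1: C, bond orders sum to 1 (valence 4) → 3 H
  atom 2: C, bond orders sum to 2 (valence 4) → 2 H
  atom 3: C, bond orders sum to 2 (valence 4) → 2 H
  atom 4: C, bond orders sum to 2 (valence 4) → 2 H
  atom 5: C, bond orders sum to 4 (valence 4) → 0 H
  atom 6: C, bond orders sum to 4 (valence 4) → 0 H
  atom 7: C, bond orders sum to 4 (valence 4) → 0 H
  atom 8: N, bond orders sum to 3 (valence 3) → 0 H
  atom 9: C, bond orders sum to 3 (valence 4) → 1 H
  atom 10: C, bond orders sum to 3 (valence 4) → 1 H
  atom 11: C, bond orders sum to 3 (valence 4) → 1 H
  atom 12: C, bond orders sum to 3 (valence 4) → 1 H
Totals → C:11, H:13, N:1.

C11H13N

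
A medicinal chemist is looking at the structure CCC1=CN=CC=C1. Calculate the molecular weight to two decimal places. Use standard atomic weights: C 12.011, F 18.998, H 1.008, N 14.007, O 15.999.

107.16 g/mol

First, the molecular formula is C7H9N (counting implicit H from valence).
  C: 7 × 12.011 = 84.077
  H: 9 × 1.008 = 9.072
  N: 1 × 14.007 = 14.007
Sum: 7×12.011 + 9×1.008 + 1×14.007 = 107.156 → 107.16 g/mol.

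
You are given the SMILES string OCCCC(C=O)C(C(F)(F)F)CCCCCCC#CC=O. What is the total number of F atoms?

3

Scan the SMILES for F atoms (remember two-letter symbols like Cl and Br are single atoms).
Fluorine count: 3.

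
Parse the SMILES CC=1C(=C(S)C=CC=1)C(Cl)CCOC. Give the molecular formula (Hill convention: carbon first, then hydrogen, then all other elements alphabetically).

C11H15ClOS

Walk through each heavy atom and fill implicit hydrogens from standard valence (C 4, N 3, O 2, S 2, halogen 1):
  atom 1: C, bond orders sum to 1 (valence 4) → 3 H
  atom 2: C, bond orders sum to 4 (valence 4) → 0 H
  atom 3: C, bond orders sum to 4 (valence 4) → 0 H
  atom 4: C, bond orders sum to 4 (valence 4) → 0 H
  atom 5: S, bond orders sum to 1 (valence 2) → 1 H
  atom 6: C, bond orders sum to 3 (valence 4) → 1 H
  atom 7: C, bond orders sum to 3 (valence 4) → 1 H
  atom 8: C, bond orders sum to 3 (valence 4) → 1 H
  atom 9: C, bond orders sum to 3 (valence 4) → 1 H
  atom 10: Cl (halogen, monovalent) → 0 H
  atom 11: C, bond orders sum to 2 (valence 4) → 2 H
  atom 12: C, bond orders sum to 2 (valence 4) → 2 H
  atom 13: O, bond orders sum to 2 (valence 2) → 0 H
  atom 14: C, bond orders sum to 1 (valence 4) → 3 H
Totals → C:11, H:15, Cl:1, O:1, S:1.
In Hill order: C11H15ClOS.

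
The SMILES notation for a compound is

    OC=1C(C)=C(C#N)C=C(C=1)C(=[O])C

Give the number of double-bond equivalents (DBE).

Molecular formula: C10H9NO2.
DoU = (2C + 2 + N − H − X) / 2, where X is the halogen count and O/S are ignored.
    = (2·10 + 2 + 1 − 9 − 0) / 2 = 14 / 2 = 7.

7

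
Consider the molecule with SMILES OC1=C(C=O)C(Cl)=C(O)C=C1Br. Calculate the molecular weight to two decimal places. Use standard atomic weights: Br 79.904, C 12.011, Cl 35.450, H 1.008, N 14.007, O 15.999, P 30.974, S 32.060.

251.46 g/mol

First, the molecular formula is C7H4BrClO3 (counting implicit H from valence).
  Br: 1 × 79.904 = 79.904
  C: 7 × 12.011 = 84.077
  Cl: 1 × 35.450 = 35.450
  H: 4 × 1.008 = 4.032
  O: 3 × 15.999 = 47.997
Sum: 1×79.904 + 7×12.011 + 1×35.450 + 4×1.008 + 3×15.999 = 251.460 → 251.46 g/mol.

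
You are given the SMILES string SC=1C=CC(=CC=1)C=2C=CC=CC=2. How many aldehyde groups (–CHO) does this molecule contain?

0

Scan the SMILES for the aldehyde motif — none present.
Groups that are present: 1 thiol.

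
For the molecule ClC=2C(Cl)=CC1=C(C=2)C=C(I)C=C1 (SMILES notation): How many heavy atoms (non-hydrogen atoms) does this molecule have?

13

Every atom symbol written in the SMILES (organic subset) is one heavy atom; implicit H are not written.
Heavy atoms by element → C:10, Cl:2, I:1.
Total: 13.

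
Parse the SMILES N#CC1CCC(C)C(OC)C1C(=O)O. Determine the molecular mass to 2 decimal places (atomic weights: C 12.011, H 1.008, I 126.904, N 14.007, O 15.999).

First, the molecular formula is C10H15NO3 (counting implicit H from valence).
  C: 10 × 12.011 = 120.110
  H: 15 × 1.008 = 15.120
  N: 1 × 14.007 = 14.007
  O: 3 × 15.999 = 47.997
Sum: 10×12.011 + 15×1.008 + 1×14.007 + 3×15.999 = 197.234 → 197.23 g/mol.

197.23 g/mol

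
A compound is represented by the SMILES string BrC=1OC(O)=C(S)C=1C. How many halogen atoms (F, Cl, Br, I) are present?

1

Halogen atoms appear at heavy-atom position 1 (1×Br).
Other groups present: 1 hydroxyl, 1 thiol.
Halogen count: 1.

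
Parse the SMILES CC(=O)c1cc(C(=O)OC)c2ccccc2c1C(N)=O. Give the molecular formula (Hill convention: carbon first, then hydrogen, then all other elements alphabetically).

C15H13NO4

Walk through each heavy atom and fill implicit hydrogens from standard valence (C 4, N 3, O 2, S 2, halogen 1); for lowercase aromatic atoms, an aromatic c carries 1 H when it has two neighbours and 0 H with three, and aromatic n carries 0 H:
  atom 1: C, bond orders sum to 1 (valence 4) → 3 H
  atom 2: C, bond orders sum to 4 (valence 4) → 0 H
  atom 3: O, bond orders sum to 2 (valence 2) → 0 H
  atom 4: aromatic c, 3 neighbours → 0 H
  atom 5: aromatic c, 2 neighbours → 1 H
  atom 6: aromatic c, 3 neighbours → 0 H
  atom 7: C, bond orders sum to 4 (valence 4) → 0 H
  atom 8: O, bond orders sum to 2 (valence 2) → 0 H
  atom 9: O, bond orders sum to 2 (valence 2) → 0 H
  atom 10: C, bond orders sum to 1 (valence 4) → 3 H
  atom 11: aromatic c, 3 neighbours → 0 H
  atom 12: aromatic c, 2 neighbours → 1 H
  atom 13: aromatic c, 2 neighbours → 1 H
  atom 14: aromatic c, 2 neighbours → 1 H
  atom 15: aromatic c, 2 neighbours → 1 H
  atom 16: aromatic c, 3 neighbours → 0 H
  atom 17: aromatic c, 3 neighbours → 0 H
  atom 18: C, bond orders sum to 4 (valence 4) → 0 H
  atom 19: N, bond orders sum to 1 (valence 3) → 2 H
  atom 20: O, bond orders sum to 2 (valence 2) → 0 H
Totals → C:15, H:13, N:1, O:4.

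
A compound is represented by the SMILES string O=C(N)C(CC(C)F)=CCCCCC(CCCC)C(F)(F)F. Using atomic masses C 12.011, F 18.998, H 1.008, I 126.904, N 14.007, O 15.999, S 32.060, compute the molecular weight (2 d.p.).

325.39 g/mol

First, the molecular formula is C16H27F4NO (counting implicit H from valence).
  C: 16 × 12.011 = 192.176
  F: 4 × 18.998 = 75.992
  H: 27 × 1.008 = 27.216
  N: 1 × 14.007 = 14.007
  O: 1 × 15.999 = 15.999
Sum: 16×12.011 + 4×18.998 + 27×1.008 + 1×14.007 + 1×15.999 = 325.390 → 325.39 g/mol.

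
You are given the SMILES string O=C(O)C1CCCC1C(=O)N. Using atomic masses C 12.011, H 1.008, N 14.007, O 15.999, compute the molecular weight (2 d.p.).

157.17 g/mol

First, the molecular formula is C7H11NO3 (counting implicit H from valence).
  C: 7 × 12.011 = 84.077
  H: 11 × 1.008 = 11.088
  N: 1 × 14.007 = 14.007
  O: 3 × 15.999 = 47.997
Sum: 7×12.011 + 11×1.008 + 1×14.007 + 3×15.999 = 157.169 → 157.17 g/mol.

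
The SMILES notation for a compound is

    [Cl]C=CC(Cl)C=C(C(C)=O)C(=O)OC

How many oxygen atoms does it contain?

3

Scan the SMILES for O atoms (remember two-letter symbols like Cl and Br are single atoms).
Oxygen count: 3.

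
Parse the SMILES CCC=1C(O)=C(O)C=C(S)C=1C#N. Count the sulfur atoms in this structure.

1

Scan the SMILES for S atoms (remember two-letter symbols like Cl and Br are single atoms).
Sulfur count: 1.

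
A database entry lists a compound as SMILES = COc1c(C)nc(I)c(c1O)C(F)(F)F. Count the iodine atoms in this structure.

1

Scan the SMILES for I atoms (remember two-letter symbols like Cl and Br are single atoms).
Iodine count: 1.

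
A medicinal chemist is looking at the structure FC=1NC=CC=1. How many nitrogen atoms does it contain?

Scan the SMILES for N atoms (remember two-letter symbols like Cl and Br are single atoms).
Nitrogen count: 1.

1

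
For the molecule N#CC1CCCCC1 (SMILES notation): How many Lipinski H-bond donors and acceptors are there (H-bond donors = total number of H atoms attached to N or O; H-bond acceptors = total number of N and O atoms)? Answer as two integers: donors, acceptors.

0, 1

Donors: find every N or O and count the H atoms it carries.
  atom 1 (N): bond orders sum to 3 → 0 H
Lipinski HBD = 0.
Acceptors: N atoms = 1, O atoms = 0 → HBA = 1.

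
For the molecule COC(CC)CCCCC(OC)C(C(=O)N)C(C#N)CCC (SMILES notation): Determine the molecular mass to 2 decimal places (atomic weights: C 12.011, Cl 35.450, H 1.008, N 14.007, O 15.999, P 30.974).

First, the molecular formula is C17H32N2O3 (counting implicit H from valence).
  C: 17 × 12.011 = 204.187
  H: 32 × 1.008 = 32.256
  N: 2 × 14.007 = 28.014
  O: 3 × 15.999 = 47.997
Sum: 17×12.011 + 32×1.008 + 2×14.007 + 3×15.999 = 312.454 → 312.45 g/mol.

312.45 g/mol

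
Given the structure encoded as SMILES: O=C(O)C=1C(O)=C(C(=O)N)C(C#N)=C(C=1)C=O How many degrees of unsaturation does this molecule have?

Degree of unsaturation = (number of rings) + (number of π bonds).
Ring closures in the SMILES: 1.
π bonds: 6 double bonds (each 1 DoU), 1 triple bond (each 2 DoU) → 8 DoU from unsaturation.
Total DoU = 1 + 8 = 9.

9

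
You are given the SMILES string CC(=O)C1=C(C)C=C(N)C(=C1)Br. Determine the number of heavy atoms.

Every atom symbol written in the SMILES (organic subset) is one heavy atom; implicit H are not written.
Heavy atoms by element → Br:1, C:9, N:1, O:1.
Total: 12.

12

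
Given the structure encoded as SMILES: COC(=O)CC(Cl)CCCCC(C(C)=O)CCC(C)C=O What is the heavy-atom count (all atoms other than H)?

Every atom symbol written in the SMILES (organic subset) is one heavy atom; implicit H are not written.
Heavy atoms by element → C:16, Cl:1, O:4.
Total: 21.

21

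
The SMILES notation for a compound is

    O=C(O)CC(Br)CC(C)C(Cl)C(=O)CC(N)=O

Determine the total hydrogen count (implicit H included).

15

Walk through each heavy atom and fill implicit hydrogens from standard valence (C 4, N 3, O 2, S 2, halogen 1):
  atom 1: O, bond orders sum to 2 (valence 2) → 0 H
  atom 2: C, bond orders sum to 4 (valence 4) → 0 H
  atom 3: O, bond orders sum to 1 (valence 2) → 1 H
  atom 4: C, bond orders sum to 2 (valence 4) → 2 H
  atom 5: C, bond orders sum to 3 (valence 4) → 1 H
  atom 6: Br (halogen, monovalent) → 0 H
  atom 7: C, bond orders sum to 2 (valence 4) → 2 H
  atom 8: C, bond orders sum to 3 (valence 4) → 1 H
  atom 9: C, bond orders sum to 1 (valence 4) → 3 H
  atom 10: C, bond orders sum to 3 (valence 4) → 1 H
  atom 11: Cl (halogen, monovalent) → 0 H
  atom 12: C, bond orders sum to 4 (valence 4) → 0 H
  atom 13: O, bond orders sum to 2 (valence 2) → 0 H
  atom 14: C, bond orders sum to 2 (valence 4) → 2 H
  atom 15: C, bond orders sum to 4 (valence 4) → 0 H
  atom 16: N, bond orders sum to 1 (valence 3) → 2 H
  atom 17: O, bond orders sum to 2 (valence 2) → 0 H
Total hydrogens: 15.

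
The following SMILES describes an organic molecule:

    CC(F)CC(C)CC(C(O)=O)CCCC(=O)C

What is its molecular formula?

Walk through each heavy atom and fill implicit hydrogens from standard valence (C 4, N 3, O 2, S 2, halogen 1):
  atom 1: C, bond orders sum to 1 (valence 4) → 3 H
  atom 2: C, bond orders sum to 3 (valence 4) → 1 H
  atom 3: F (halogen, monovalent) → 0 H
  atom 4: C, bond orders sum to 2 (valence 4) → 2 H
  atom 5: C, bond orders sum to 3 (valence 4) → 1 H
  atom 6: C, bond orders sum to 1 (valence 4) → 3 H
  atom 7: C, bond orders sum to 2 (valence 4) → 2 H
  atom 8: C, bond orders sum to 3 (valence 4) → 1 H
  atom 9: C, bond orders sum to 4 (valence 4) → 0 H
  atom 10: O, bond orders sum to 1 (valence 2) → 1 H
  atom 11: O, bond orders sum to 2 (valence 2) → 0 H
  atom 12: C, bond orders sum to 2 (valence 4) → 2 H
  atom 13: C, bond orders sum to 2 (valence 4) → 2 H
  atom 14: C, bond orders sum to 2 (valence 4) → 2 H
  atom 15: C, bond orders sum to 4 (valence 4) → 0 H
  atom 16: O, bond orders sum to 2 (valence 2) → 0 H
  atom 17: C, bond orders sum to 1 (valence 4) → 3 H
Totals → C:13, H:23, F:1, O:3.
In Hill order: C13H23FO3.

C13H23FO3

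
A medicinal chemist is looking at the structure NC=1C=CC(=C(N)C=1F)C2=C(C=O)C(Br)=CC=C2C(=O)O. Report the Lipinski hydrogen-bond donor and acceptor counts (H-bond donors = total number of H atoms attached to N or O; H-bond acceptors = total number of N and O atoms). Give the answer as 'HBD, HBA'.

5, 5

Donors: find every N or O and count the H atoms it carries.
  atom 1 (N): bond orders sum to 1 → 2 H
  atom 7 (N): bond orders sum to 1 → 2 H
  atom 13 (O): bond orders sum to 2 → 0 H
  atom 20 (O): bond orders sum to 2 → 0 H
  atom 21 (O): bond orders sum to 1 → 1 H
Lipinski HBD = 5.
Acceptors: N atoms = 2, O atoms = 3 → HBA = 5.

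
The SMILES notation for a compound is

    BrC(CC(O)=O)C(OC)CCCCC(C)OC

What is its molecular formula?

C12H23BrO4

Walk through each heavy atom and fill implicit hydrogens from standard valence (C 4, N 3, O 2, S 2, halogen 1):
  atom 1: Br (halogen, monovalent) → 0 H
  atom 2: C, bond orders sum to 3 (valence 4) → 1 H
  atom 3: C, bond orders sum to 2 (valence 4) → 2 H
  atom 4: C, bond orders sum to 4 (valence 4) → 0 H
  atom 5: O, bond orders sum to 1 (valence 2) → 1 H
  atom 6: O, bond orders sum to 2 (valence 2) → 0 H
  atom 7: C, bond orders sum to 3 (valence 4) → 1 H
  atom 8: O, bond orders sum to 2 (valence 2) → 0 H
  atom 9: C, bond orders sum to 1 (valence 4) → 3 H
  atom 10: C, bond orders sum to 2 (valence 4) → 2 H
  atom 11: C, bond orders sum to 2 (valence 4) → 2 H
  atom 12: C, bond orders sum to 2 (valence 4) → 2 H
  atom 13: C, bond orders sum to 2 (valence 4) → 2 H
  atom 14: C, bond orders sum to 3 (valence 4) → 1 H
  atom 15: C, bond orders sum to 1 (valence 4) → 3 H
  atom 16: O, bond orders sum to 2 (valence 2) → 0 H
  atom 17: C, bond orders sum to 1 (valence 4) → 3 H
Totals → C:12, H:23, Br:1, O:4.
In Hill order: C12H23BrO4.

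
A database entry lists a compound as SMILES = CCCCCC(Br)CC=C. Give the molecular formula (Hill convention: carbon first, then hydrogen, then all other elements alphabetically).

C9H17Br

Walk through each heavy atom and fill implicit hydrogens from standard valence (C 4, N 3, O 2, S 2, halogen 1):
  atom 1: C, bond orders sum to 1 (valence 4) → 3 H
  atom 2: C, bond orders sum to 2 (valence 4) → 2 H
  atom 3: C, bond orders sum to 2 (valence 4) → 2 H
  atom 4: C, bond orders sum to 2 (valence 4) → 2 H
  atom 5: C, bond orders sum to 2 (valence 4) → 2 H
  atom 6: C, bond orders sum to 3 (valence 4) → 1 H
  atom 7: Br (halogen, monovalent) → 0 H
  atom 8: C, bond orders sum to 2 (valence 4) → 2 H
  atom 9: C, bond orders sum to 3 (valence 4) → 1 H
  atom 10: C, bond orders sum to 2 (valence 4) → 2 H
Totals → C:9, H:17, Br:1.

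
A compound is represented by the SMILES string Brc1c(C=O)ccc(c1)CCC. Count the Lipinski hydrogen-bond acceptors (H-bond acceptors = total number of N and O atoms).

1

N atoms: 0; O atoms: 1.
Lipinski HBA = 0 + 1 = 1.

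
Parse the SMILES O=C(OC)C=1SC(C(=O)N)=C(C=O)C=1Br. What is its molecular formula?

C8H6BrNO4S

Walk through each heavy atom and fill implicit hydrogens from standard valence (C 4, N 3, O 2, S 2, halogen 1):
  atom 1: O, bond orders sum to 2 (valence 2) → 0 H
  atom 2: C, bond orders sum to 4 (valence 4) → 0 H
  atom 3: O, bond orders sum to 2 (valence 2) → 0 H
  atom 4: C, bond orders sum to 1 (valence 4) → 3 H
  atom 5: C, bond orders sum to 4 (valence 4) → 0 H
  atom 6: S, bond orders sum to 2 (valence 2) → 0 H
  atom 7: C, bond orders sum to 4 (valence 4) → 0 H
  atom 8: C, bond orders sum to 4 (valence 4) → 0 H
  atom 9: O, bond orders sum to 2 (valence 2) → 0 H
  atom 10: N, bond orders sum to 1 (valence 3) → 2 H
  atom 11: C, bond orders sum to 4 (valence 4) → 0 H
  atom 12: C, bond orders sum to 3 (valence 4) → 1 H
  atom 13: O, bond orders sum to 2 (valence 2) → 0 H
  atom 14: C, bond orders sum to 4 (valence 4) → 0 H
  atom 15: Br (halogen, monovalent) → 0 H
Totals → C:8, H:6, Br:1, N:1, O:4, S:1.
In Hill order: C8H6BrNO4S.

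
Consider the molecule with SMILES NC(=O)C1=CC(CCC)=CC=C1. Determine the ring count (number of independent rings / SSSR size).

In SMILES, each pair of matching ring-closure digits denotes one ring-closing bond; the number of such bonds equals the number of independent rings.
Ring-closure bonds here: 1.

1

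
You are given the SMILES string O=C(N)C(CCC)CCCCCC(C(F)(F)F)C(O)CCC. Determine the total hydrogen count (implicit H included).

Walk through each heavy atom and fill implicit hydrogens from standard valence (C 4, N 3, O 2, S 2, halogen 1):
  atom 1: O, bond orders sum to 2 (valence 2) → 0 H
  atom 2: C, bond orders sum to 4 (valence 4) → 0 H
  atom 3: N, bond orders sum to 1 (valence 3) → 2 H
  atom 4: C, bond orders sum to 3 (valence 4) → 1 H
  atom 5: C, bond orders sum to 2 (valence 4) → 2 H
  atom 6: C, bond orders sum to 2 (valence 4) → 2 H
  atom 7: C, bond orders sum to 1 (valence 4) → 3 H
  atom 8: C, bond orders sum to 2 (valence 4) → 2 H
  atom 9: C, bond orders sum to 2 (valence 4) → 2 H
  atom 10: C, bond orders sum to 2 (valence 4) → 2 H
  atom 11: C, bond orders sum to 2 (valence 4) → 2 H
  atom 12: C, bond orders sum to 2 (valence 4) → 2 H
  atom 13: C, bond orders sum to 3 (valence 4) → 1 H
  atom 14: C, bond orders sum to 4 (valence 4) → 0 H
  atom 15: F (halogen, monovalent) → 0 H
  atom 16: F (halogen, monovalent) → 0 H
  atom 17: F (halogen, monovalent) → 0 H
  atom 18: C, bond orders sum to 3 (valence 4) → 1 H
  atom 19: O, bond orders sum to 1 (valence 2) → 1 H
  atom 20: C, bond orders sum to 2 (valence 4) → 2 H
  atom 21: C, bond orders sum to 2 (valence 4) → 2 H
  atom 22: C, bond orders sum to 1 (valence 4) → 3 H
Total hydrogens: 30.

30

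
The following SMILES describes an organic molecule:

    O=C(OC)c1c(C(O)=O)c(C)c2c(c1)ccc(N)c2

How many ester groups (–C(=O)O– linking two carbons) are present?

The ester motif appears at heavy-atom position 2 in the SMILES.
Other groups present: 1 carboxylic acid, 1 primary amine.
Ester count: 1.

1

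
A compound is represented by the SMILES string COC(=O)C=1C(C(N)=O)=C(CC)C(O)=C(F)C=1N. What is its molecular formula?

C11H13FN2O4

Walk through each heavy atom and fill implicit hydrogens from standard valence (C 4, N 3, O 2, S 2, halogen 1):
  atom 1: C, bond orders sum to 1 (valence 4) → 3 H
  atom 2: O, bond orders sum to 2 (valence 2) → 0 H
  atom 3: C, bond orders sum to 4 (valence 4) → 0 H
  atom 4: O, bond orders sum to 2 (valence 2) → 0 H
  atom 5: C, bond orders sum to 4 (valence 4) → 0 H
  atom 6: C, bond orders sum to 4 (valence 4) → 0 H
  atom 7: C, bond orders sum to 4 (valence 4) → 0 H
  atom 8: N, bond orders sum to 1 (valence 3) → 2 H
  atom 9: O, bond orders sum to 2 (valence 2) → 0 H
  atom 10: C, bond orders sum to 4 (valence 4) → 0 H
  atom 11: C, bond orders sum to 2 (valence 4) → 2 H
  atom 12: C, bond orders sum to 1 (valence 4) → 3 H
  atom 13: C, bond orders sum to 4 (valence 4) → 0 H
  atom 14: O, bond orders sum to 1 (valence 2) → 1 H
  atom 15: C, bond orders sum to 4 (valence 4) → 0 H
  atom 16: F (halogen, monovalent) → 0 H
  atom 17: C, bond orders sum to 4 (valence 4) → 0 H
  atom 18: N, bond orders sum to 1 (valence 3) → 2 H
Totals → C:11, H:13, F:1, N:2, O:4.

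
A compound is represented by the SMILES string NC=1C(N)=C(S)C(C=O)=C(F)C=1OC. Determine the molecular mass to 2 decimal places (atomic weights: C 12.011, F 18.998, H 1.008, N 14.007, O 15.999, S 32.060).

216.23 g/mol

First, the molecular formula is C8H9FN2O2S (counting implicit H from valence).
  C: 8 × 12.011 = 96.088
  F: 1 × 18.998 = 18.998
  H: 9 × 1.008 = 9.072
  N: 2 × 14.007 = 28.014
  O: 2 × 15.999 = 31.998
  S: 1 × 32.060 = 32.060
Sum: 8×12.011 + 1×18.998 + 9×1.008 + 2×14.007 + 2×15.999 + 1×32.060 = 216.230 → 216.23 g/mol.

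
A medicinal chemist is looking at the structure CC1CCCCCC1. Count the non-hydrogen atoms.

Every atom symbol written in the SMILES (organic subset) is one heavy atom; implicit H are not written.
Heavy atoms by element → C:8.
Total: 8.

8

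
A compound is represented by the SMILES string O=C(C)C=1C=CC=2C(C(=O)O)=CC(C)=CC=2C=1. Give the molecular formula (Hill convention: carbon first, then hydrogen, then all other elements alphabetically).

C14H12O3

Walk through each heavy atom and fill implicit hydrogens from standard valence (C 4, N 3, O 2, S 2, halogen 1):
  atom 1: O, bond orders sum to 2 (valence 2) → 0 H
  atom 2: C, bond orders sum to 4 (valence 4) → 0 H
  atom 3: C, bond orders sum to 1 (valence 4) → 3 H
  atom 4: C, bond orders sum to 4 (valence 4) → 0 H
  atom 5: C, bond orders sum to 3 (valence 4) → 1 H
  atom 6: C, bond orders sum to 3 (valence 4) → 1 H
  atom 7: C, bond orders sum to 4 (valence 4) → 0 H
  atom 8: C, bond orders sum to 4 (valence 4) → 0 H
  atom 9: C, bond orders sum to 4 (valence 4) → 0 H
  atom 10: O, bond orders sum to 2 (valence 2) → 0 H
  atom 11: O, bond orders sum to 1 (valence 2) → 1 H
  atom 12: C, bond orders sum to 3 (valence 4) → 1 H
  atom 13: C, bond orders sum to 4 (valence 4) → 0 H
  atom 14: C, bond orders sum to 1 (valence 4) → 3 H
  atom 15: C, bond orders sum to 3 (valence 4) → 1 H
  atom 16: C, bond orders sum to 4 (valence 4) → 0 H
  atom 17: C, bond orders sum to 3 (valence 4) → 1 H
Totals → C:14, H:12, O:3.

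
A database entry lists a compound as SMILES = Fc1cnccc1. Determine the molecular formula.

C5H4FN

Walk through each heavy atom and fill implicit hydrogens from standard valence (C 4, N 3, O 2, S 2, halogen 1); for lowercase aromatic atoms, an aromatic c carries 1 H when it has two neighbours and 0 H with three, and aromatic n carries 0 H:
  atom 1: F (halogen, monovalent) → 0 H
  atom 2: aromatic c, 3 neighbours → 0 H
  atom 3: aromatic c, 2 neighbours → 1 H
  atom 4: aromatic n, 2 neighbours → 0 H
  atom 5: aromatic c, 2 neighbours → 1 H
  atom 6: aromatic c, 2 neighbours → 1 H
  atom 7: aromatic c, 2 neighbours → 1 H
Totals → C:5, H:4, F:1, N:1.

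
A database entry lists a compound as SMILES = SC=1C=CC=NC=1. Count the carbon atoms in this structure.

5

Count every carbon token in the SMILES (each C, including those in ring-closure positions and inside branches).
Carbon count: 5.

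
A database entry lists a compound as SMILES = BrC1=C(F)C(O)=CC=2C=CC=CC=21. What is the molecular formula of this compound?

C10H6BrFO

Walk through each heavy atom and fill implicit hydrogens from standard valence (C 4, N 3, O 2, S 2, halogen 1):
  atom 1: Br (halogen, monovalent) → 0 H
  atom 2: C, bond orders sum to 4 (valence 4) → 0 H
  atom 3: C, bond orders sum to 4 (valence 4) → 0 H
  atom 4: F (halogen, monovalent) → 0 H
  atom 5: C, bond orders sum to 4 (valence 4) → 0 H
  atom 6: O, bond orders sum to 1 (valence 2) → 1 H
  atom 7: C, bond orders sum to 3 (valence 4) → 1 H
  atom 8: C, bond orders sum to 4 (valence 4) → 0 H
  atom 9: C, bond orders sum to 3 (valence 4) → 1 H
  atom 10: C, bond orders sum to 3 (valence 4) → 1 H
  atom 11: C, bond orders sum to 3 (valence 4) → 1 H
  atom 12: C, bond orders sum to 3 (valence 4) → 1 H
  atom 13: C, bond orders sum to 4 (valence 4) → 0 H
Totals → C:10, H:6, Br:1, F:1, O:1.
In Hill order: C10H6BrFO.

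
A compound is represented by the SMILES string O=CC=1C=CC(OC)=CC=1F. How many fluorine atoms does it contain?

1

Scan the SMILES for F atoms (remember two-letter symbols like Cl and Br are single atoms).
Fluorine count: 1.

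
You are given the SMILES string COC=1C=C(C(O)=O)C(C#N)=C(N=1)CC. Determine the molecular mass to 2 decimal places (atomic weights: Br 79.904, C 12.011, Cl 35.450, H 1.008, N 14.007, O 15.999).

First, the molecular formula is C10H10N2O3 (counting implicit H from valence).
  C: 10 × 12.011 = 120.110
  H: 10 × 1.008 = 10.080
  N: 2 × 14.007 = 28.014
  O: 3 × 15.999 = 47.997
Sum: 10×12.011 + 10×1.008 + 2×14.007 + 3×15.999 = 206.201 → 206.20 g/mol.

206.20 g/mol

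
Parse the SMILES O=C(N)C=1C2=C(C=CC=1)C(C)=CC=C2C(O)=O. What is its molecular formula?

Walk through each heavy atom and fill implicit hydrogens from standard valence (C 4, N 3, O 2, S 2, halogen 1):
  atom 1: O, bond orders sum to 2 (valence 2) → 0 H
  atom 2: C, bond orders sum to 4 (valence 4) → 0 H
  atom 3: N, bond orders sum to 1 (valence 3) → 2 H
  atom 4: C, bond orders sum to 4 (valence 4) → 0 H
  atom 5: C, bond orders sum to 4 (valence 4) → 0 H
  atom 6: C, bond orders sum to 4 (valence 4) → 0 H
  atom 7: C, bond orders sum to 3 (valence 4) → 1 H
  atom 8: C, bond orders sum to 3 (valence 4) → 1 H
  atom 9: C, bond orders sum to 3 (valence 4) → 1 H
  atom 10: C, bond orders sum to 4 (valence 4) → 0 H
  atom 11: C, bond orders sum to 1 (valence 4) → 3 H
  atom 12: C, bond orders sum to 3 (valence 4) → 1 H
  atom 13: C, bond orders sum to 3 (valence 4) → 1 H
  atom 14: C, bond orders sum to 4 (valence 4) → 0 H
  atom 15: C, bond orders sum to 4 (valence 4) → 0 H
  atom 16: O, bond orders sum to 1 (valence 2) → 1 H
  atom 17: O, bond orders sum to 2 (valence 2) → 0 H
Totals → C:13, H:11, N:1, O:3.
In Hill order: C13H11NO3.

C13H11NO3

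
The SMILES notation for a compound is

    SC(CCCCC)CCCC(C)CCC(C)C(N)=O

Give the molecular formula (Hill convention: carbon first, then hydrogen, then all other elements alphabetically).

C16H33NOS

Walk through each heavy atom and fill implicit hydrogens from standard valence (C 4, N 3, O 2, S 2, halogen 1):
  atom 1: S, bond orders sum to 1 (valence 2) → 1 H
  atom 2: C, bond orders sum to 3 (valence 4) → 1 H
  atom 3: C, bond orders sum to 2 (valence 4) → 2 H
  atom 4: C, bond orders sum to 2 (valence 4) → 2 H
  atom 5: C, bond orders sum to 2 (valence 4) → 2 H
  atom 6: C, bond orders sum to 2 (valence 4) → 2 H
  atom 7: C, bond orders sum to 1 (valence 4) → 3 H
  atom 8: C, bond orders sum to 2 (valence 4) → 2 H
  atom 9: C, bond orders sum to 2 (valence 4) → 2 H
  atom 10: C, bond orders sum to 2 (valence 4) → 2 H
  atom 11: C, bond orders sum to 3 (valence 4) → 1 H
  atom 12: C, bond orders sum to 1 (valence 4) → 3 H
  atom 13: C, bond orders sum to 2 (valence 4) → 2 H
  atom 14: C, bond orders sum to 2 (valence 4) → 2 H
  atom 15: C, bond orders sum to 3 (valence 4) → 1 H
  atom 16: C, bond orders sum to 1 (valence 4) → 3 H
  atom 17: C, bond orders sum to 4 (valence 4) → 0 H
  atom 18: N, bond orders sum to 1 (valence 3) → 2 H
  atom 19: O, bond orders sum to 2 (valence 2) → 0 H
Totals → C:16, H:33, N:1, O:1, S:1.
In Hill order: C16H33NOS.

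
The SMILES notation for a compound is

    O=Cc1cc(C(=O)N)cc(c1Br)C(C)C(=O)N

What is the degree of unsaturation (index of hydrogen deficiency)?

Molecular formula: C11H11BrN2O3.
DoU = (2C + 2 + N − H − X) / 2, where X is the halogen count and O/S are ignored.
    = (2·11 + 2 + 2 − 11 − 1) / 2 = 14 / 2 = 7.

7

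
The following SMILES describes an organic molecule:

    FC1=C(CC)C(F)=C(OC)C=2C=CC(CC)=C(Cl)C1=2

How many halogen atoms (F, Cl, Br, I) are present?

3

Halogen atoms appear at heavy-atom positions 1, 7, 18 (1×Cl, 2×F).
Other groups present: 1 ether.
Halogen count: 3.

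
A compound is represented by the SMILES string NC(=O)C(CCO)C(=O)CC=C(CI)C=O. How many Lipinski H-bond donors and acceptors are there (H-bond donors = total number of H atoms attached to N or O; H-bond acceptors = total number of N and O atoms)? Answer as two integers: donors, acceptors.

Donors: find every N or O and count the H atoms it carries.
  atom 1 (N): bond orders sum to 1 → 2 H
  atom 3 (O): bond orders sum to 2 → 0 H
  atom 7 (O): bond orders sum to 1 → 1 H
  atom 9 (O): bond orders sum to 2 → 0 H
  atom 16 (O): bond orders sum to 2 → 0 H
Lipinski HBD = 3.
Acceptors: N atoms = 1, O atoms = 4 → HBA = 5.

3, 5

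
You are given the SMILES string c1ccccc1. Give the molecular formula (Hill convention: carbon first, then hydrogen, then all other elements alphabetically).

Walk through each heavy atom and fill implicit hydrogens from standard valence (C 4, N 3, O 2, S 2, halogen 1); for lowercase aromatic atoms, an aromatic c carries 1 H when it has two neighbours and 0 H with three, and aromatic n carries 0 H:
  atom 1: aromatic c, 2 neighbours → 1 H
  atom 2: aromatic c, 2 neighbours → 1 H
  atom 3: aromatic c, 2 neighbours → 1 H
  atom 4: aromatic c, 2 neighbours → 1 H
  atom 5: aromatic c, 2 neighbours → 1 H
  atom 6: aromatic c, 2 neighbours → 1 H
Totals → C:6, H:6.
In Hill order: C6H6.

C6H6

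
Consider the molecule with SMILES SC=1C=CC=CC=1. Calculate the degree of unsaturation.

4

Degree of unsaturation = (number of rings) + (number of π bonds).
Ring closures in the SMILES: 1.
π bonds: 3 double bonds (each 1 DoU) → 3 DoU from unsaturation.
Total DoU = 1 + 3 = 4.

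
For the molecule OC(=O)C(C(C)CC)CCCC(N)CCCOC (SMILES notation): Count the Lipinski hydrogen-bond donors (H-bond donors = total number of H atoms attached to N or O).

Donors: find every N or O and count the H atoms it carries.
  atom 1 (O): bond orders sum to 1 → 1 H
  atom 3 (O): bond orders sum to 2 → 0 H
  atom 13 (N): bond orders sum to 1 → 2 H
  atom 17 (O): bond orders sum to 2 → 0 H
Lipinski HBD = 3.

3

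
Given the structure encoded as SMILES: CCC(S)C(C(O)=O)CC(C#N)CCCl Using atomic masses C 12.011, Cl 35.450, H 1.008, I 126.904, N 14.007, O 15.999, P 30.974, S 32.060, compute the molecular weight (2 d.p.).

249.75 g/mol

First, the molecular formula is C10H16ClNO2S (counting implicit H from valence).
  C: 10 × 12.011 = 120.110
  Cl: 1 × 35.450 = 35.450
  H: 16 × 1.008 = 16.128
  N: 1 × 14.007 = 14.007
  O: 2 × 15.999 = 31.998
  S: 1 × 32.060 = 32.060
Sum: 10×12.011 + 1×35.450 + 16×1.008 + 1×14.007 + 2×15.999 + 1×32.060 = 249.753 → 249.75 g/mol.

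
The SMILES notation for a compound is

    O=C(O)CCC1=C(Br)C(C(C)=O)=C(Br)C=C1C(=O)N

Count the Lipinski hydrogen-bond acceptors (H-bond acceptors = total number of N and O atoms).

5

N atoms: 1; O atoms: 4.
Lipinski HBA = 1 + 4 = 5.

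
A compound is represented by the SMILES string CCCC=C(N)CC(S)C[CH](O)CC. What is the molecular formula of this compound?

Walk through each heavy atom and fill implicit hydrogens from standard valence (C 4, N 3, O 2, S 2, halogen 1):
  atom 1: C, bond orders sum to 1 (valence 4) → 3 H
  atom 2: C, bond orders sum to 2 (valence 4) → 2 H
  atom 3: C, bond orders sum to 2 (valence 4) → 2 H
  atom 4: C, bond orders sum to 3 (valence 4) → 1 H
  atom 5: C, bond orders sum to 4 (valence 4) → 0 H
  atom 6: N, bond orders sum to 1 (valence 3) → 2 H
  atom 7: C, bond orders sum to 2 (valence 4) → 2 H
  atom 8: C, bond orders sum to 3 (valence 4) → 1 H
  atom 9: S, bond orders sum to 1 (valence 2) → 1 H
  atom 10: C, bond orders sum to 2 (valence 4) → 2 H
  atom 11: C with explicit H count 1
  atom 12: O, bond orders sum to 1 (valence 2) → 1 H
  atom 13: C, bond orders sum to 2 (valence 4) → 2 H
  atom 14: C, bond orders sum to 1 (valence 4) → 3 H
Totals → C:11, H:23, N:1, O:1, S:1.

C11H23NOS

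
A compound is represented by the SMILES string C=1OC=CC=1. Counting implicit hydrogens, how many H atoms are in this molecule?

Walk through each heavy atom and fill implicit hydrogens from standard valence (C 4, N 3, O 2, S 2, halogen 1):
  atom 1: C, bond orders sum to 3 (valence 4) → 1 H
  atom 2: O, bond orders sum to 2 (valence 2) → 0 H
  atom 3: C, bond orders sum to 3 (valence 4) → 1 H
  atom 4: C, bond orders sum to 3 (valence 4) → 1 H
  atom 5: C, bond orders sum to 3 (valence 4) → 1 H
Total hydrogens: 4.

4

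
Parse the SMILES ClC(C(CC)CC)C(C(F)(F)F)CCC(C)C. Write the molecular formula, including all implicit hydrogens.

Walk through each heavy atom and fill implicit hydrogens from standard valence (C 4, N 3, O 2, S 2, halogen 1):
  atom 1: Cl (halogen, monovalent) → 0 H
  atom 2: C, bond orders sum to 3 (valence 4) → 1 H
  atom 3: C, bond orders sum to 3 (valence 4) → 1 H
  atom 4: C, bond orders sum to 2 (valence 4) → 2 H
  atom 5: C, bond orders sum to 1 (valence 4) → 3 H
  atom 6: C, bond orders sum to 2 (valence 4) → 2 H
  atom 7: C, bond orders sum to 1 (valence 4) → 3 H
  atom 8: C, bond orders sum to 3 (valence 4) → 1 H
  atom 9: C, bond orders sum to 4 (valence 4) → 0 H
  atom 10: F (halogen, monovalent) → 0 H
  atom 11: F (halogen, monovalent) → 0 H
  atom 12: F (halogen, monovalent) → 0 H
  atom 13: C, bond orders sum to 2 (valence 4) → 2 H
  atom 14: C, bond orders sum to 2 (valence 4) → 2 H
  atom 15: C, bond orders sum to 3 (valence 4) → 1 H
  atom 16: C, bond orders sum to 1 (valence 4) → 3 H
  atom 17: C, bond orders sum to 1 (valence 4) → 3 H
Totals → C:13, H:24, Cl:1, F:3.

C13H24ClF3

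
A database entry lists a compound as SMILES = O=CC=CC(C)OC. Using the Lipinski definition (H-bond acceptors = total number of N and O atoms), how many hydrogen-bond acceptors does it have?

N atoms: 0; O atoms: 2.
Lipinski HBA = 0 + 2 = 2.

2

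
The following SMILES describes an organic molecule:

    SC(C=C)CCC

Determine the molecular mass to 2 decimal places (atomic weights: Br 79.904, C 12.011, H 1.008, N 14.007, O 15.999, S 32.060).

First, the molecular formula is C6H12S (counting implicit H from valence).
  C: 6 × 12.011 = 72.066
  H: 12 × 1.008 = 12.096
  S: 1 × 32.060 = 32.060
Sum: 6×12.011 + 12×1.008 + 1×32.060 = 116.222 → 116.22 g/mol.

116.22 g/mol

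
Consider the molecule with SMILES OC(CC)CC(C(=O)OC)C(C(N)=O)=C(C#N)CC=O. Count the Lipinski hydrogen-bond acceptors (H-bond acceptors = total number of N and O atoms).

7

N atoms: 2; O atoms: 5.
Lipinski HBA = 2 + 5 = 7.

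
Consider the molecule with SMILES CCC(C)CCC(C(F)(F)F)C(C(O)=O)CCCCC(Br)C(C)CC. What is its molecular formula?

C19H34BrF3O2

Walk through each heavy atom and fill implicit hydrogens from standard valence (C 4, N 3, O 2, S 2, halogen 1):
  atom 1: C, bond orders sum to 1 (valence 4) → 3 H
  atom 2: C, bond orders sum to 2 (valence 4) → 2 H
  atom 3: C, bond orders sum to 3 (valence 4) → 1 H
  atom 4: C, bond orders sum to 1 (valence 4) → 3 H
  atom 5: C, bond orders sum to 2 (valence 4) → 2 H
  atom 6: C, bond orders sum to 2 (valence 4) → 2 H
  atom 7: C, bond orders sum to 3 (valence 4) → 1 H
  atom 8: C, bond orders sum to 4 (valence 4) → 0 H
  atom 9: F (halogen, monovalent) → 0 H
  atom 10: F (halogen, monovalent) → 0 H
  atom 11: F (halogen, monovalent) → 0 H
  atom 12: C, bond orders sum to 3 (valence 4) → 1 H
  atom 13: C, bond orders sum to 4 (valence 4) → 0 H
  atom 14: O, bond orders sum to 1 (valence 2) → 1 H
  atom 15: O, bond orders sum to 2 (valence 2) → 0 H
  atom 16: C, bond orders sum to 2 (valence 4) → 2 H
  atom 17: C, bond orders sum to 2 (valence 4) → 2 H
  atom 18: C, bond orders sum to 2 (valence 4) → 2 H
  atom 19: C, bond orders sum to 2 (valence 4) → 2 H
  atom 20: C, bond orders sum to 3 (valence 4) → 1 H
  atom 21: Br (halogen, monovalent) → 0 H
  atom 22: C, bond orders sum to 3 (valence 4) → 1 H
  atom 23: C, bond orders sum to 1 (valence 4) → 3 H
  atom 24: C, bond orders sum to 2 (valence 4) → 2 H
  atom 25: C, bond orders sum to 1 (valence 4) → 3 H
Totals → C:19, H:34, Br:1, F:3, O:2.
In Hill order: C19H34BrF3O2.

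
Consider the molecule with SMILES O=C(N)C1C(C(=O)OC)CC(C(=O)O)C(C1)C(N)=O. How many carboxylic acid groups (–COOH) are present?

1

The carboxylic acid motif appears at heavy-atom position 12 in the SMILES.
Other groups present: 2 amide, 1 ester.
Carboxylic acid count: 1.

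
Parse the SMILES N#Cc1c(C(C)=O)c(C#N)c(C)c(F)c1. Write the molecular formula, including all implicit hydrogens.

Walk through each heavy atom and fill implicit hydrogens from standard valence (C 4, N 3, O 2, S 2, halogen 1); for lowercase aromatic atoms, an aromatic c carries 1 H when it has two neighbours and 0 H with three, and aromatic n carries 0 H:
  atom 1: N, bond orders sum to 3 (valence 3) → 0 H
  atom 2: C, bond orders sum to 4 (valence 4) → 0 H
  atom 3: aromatic c, 3 neighbours → 0 H
  atom 4: aromatic c, 3 neighbours → 0 H
  atom 5: C, bond orders sum to 4 (valence 4) → 0 H
  atom 6: C, bond orders sum to 1 (valence 4) → 3 H
  atom 7: O, bond orders sum to 2 (valence 2) → 0 H
  atom 8: aromatic c, 3 neighbours → 0 H
  atom 9: C, bond orders sum to 4 (valence 4) → 0 H
  atom 10: N, bond orders sum to 3 (valence 3) → 0 H
  atom 11: aromatic c, 3 neighbours → 0 H
  atom 12: C, bond orders sum to 1 (valence 4) → 3 H
  atom 13: aromatic c, 3 neighbours → 0 H
  atom 14: F (halogen, monovalent) → 0 H
  atom 15: aromatic c, 2 neighbours → 1 H
Totals → C:11, H:7, F:1, N:2, O:1.
In Hill order: C11H7FN2O.

C11H7FN2O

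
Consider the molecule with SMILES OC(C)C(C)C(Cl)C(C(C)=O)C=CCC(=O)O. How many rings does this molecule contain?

In SMILES, each pair of matching ring-closure digits denotes one ring-closing bond; the number of such bonds equals the number of independent rings.
Ring-closure bonds here: 0.

0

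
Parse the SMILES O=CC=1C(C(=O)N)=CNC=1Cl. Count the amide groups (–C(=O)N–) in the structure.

1

The amide motif appears at heavy-atom position 5 in the SMILES.
Other groups present: 1 aldehyde.
Amide count: 1.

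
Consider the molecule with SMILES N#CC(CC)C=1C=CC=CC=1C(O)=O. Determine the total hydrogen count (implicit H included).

11

Walk through each heavy atom and fill implicit hydrogens from standard valence (C 4, N 3, O 2, S 2, halogen 1):
  atom 1: N, bond orders sum to 3 (valence 3) → 0 H
  atom 2: C, bond orders sum to 4 (valence 4) → 0 H
  atom 3: C, bond orders sum to 3 (valence 4) → 1 H
  atom 4: C, bond orders sum to 2 (valence 4) → 2 H
  atom 5: C, bond orders sum to 1 (valence 4) → 3 H
  atom 6: C, bond orders sum to 4 (valence 4) → 0 H
  atom 7: C, bond orders sum to 3 (valence 4) → 1 H
  atom 8: C, bond orders sum to 3 (valence 4) → 1 H
  atom 9: C, bond orders sum to 3 (valence 4) → 1 H
  atom 10: C, bond orders sum to 3 (valence 4) → 1 H
  atom 11: C, bond orders sum to 4 (valence 4) → 0 H
  atom 12: C, bond orders sum to 4 (valence 4) → 0 H
  atom 13: O, bond orders sum to 1 (valence 2) → 1 H
  atom 14: O, bond orders sum to 2 (valence 2) → 0 H
Total hydrogens: 11.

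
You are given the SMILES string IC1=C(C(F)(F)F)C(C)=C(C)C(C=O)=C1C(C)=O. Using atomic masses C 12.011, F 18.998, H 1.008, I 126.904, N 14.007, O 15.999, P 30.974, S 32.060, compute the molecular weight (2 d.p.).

First, the molecular formula is C12H10F3IO2 (counting implicit H from valence).
  C: 12 × 12.011 = 144.132
  F: 3 × 18.998 = 56.994
  H: 10 × 1.008 = 10.080
  I: 1 × 126.904 = 126.904
  O: 2 × 15.999 = 31.998
Sum: 12×12.011 + 3×18.998 + 10×1.008 + 1×126.904 + 2×15.999 = 370.108 → 370.11 g/mol.

370.11 g/mol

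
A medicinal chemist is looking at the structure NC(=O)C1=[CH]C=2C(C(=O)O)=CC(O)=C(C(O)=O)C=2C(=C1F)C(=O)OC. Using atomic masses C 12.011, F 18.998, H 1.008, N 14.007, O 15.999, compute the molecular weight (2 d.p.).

351.24 g/mol

First, the molecular formula is C15H10FNO8 (counting implicit H from valence).
  C: 15 × 12.011 = 180.165
  F: 1 × 18.998 = 18.998
  H: 10 × 1.008 = 10.080
  N: 1 × 14.007 = 14.007
  O: 8 × 15.999 = 127.992
Sum: 15×12.011 + 1×18.998 + 10×1.008 + 1×14.007 + 8×15.999 = 351.242 → 351.24 g/mol.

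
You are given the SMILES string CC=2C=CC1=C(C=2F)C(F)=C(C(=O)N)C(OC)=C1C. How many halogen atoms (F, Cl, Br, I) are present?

2

Halogen atoms appear at heavy-atom positions 8, 10 (2×F).
Other groups present: 1 amide, 1 ether.
Halogen count: 2.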